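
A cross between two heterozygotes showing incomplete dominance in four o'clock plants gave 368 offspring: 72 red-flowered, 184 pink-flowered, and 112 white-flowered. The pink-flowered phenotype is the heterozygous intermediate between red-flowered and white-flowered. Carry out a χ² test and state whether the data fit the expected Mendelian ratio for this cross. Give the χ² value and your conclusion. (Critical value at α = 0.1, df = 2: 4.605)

8.696; not consistent

With incomplete dominance, a heterozygote × heterozygote cross gives a 1:2:1 phenotypic ratio.
Expected counts for N = 368 under a 1:2:1 ratio (total parts = 4):
  red-flowered: 368 × 1/4 = 92
  pink-flowered: 368 × 2/4 = 184
  white-flowered: 368 × 1/4 = 92
χ² = Σ (O − E)² / E
  red-flowered: (72 − 92)² / 92 = 4.3478
  pink-flowered: (184 − 184)² / 184 = 0.0000
  white-flowered: (112 − 92)² / 92 = 4.3478
χ² = 4.3478 + 0.0000 + 4.3478 = 8.6956 ≈ 8.696
Degrees of freedom = 3 − 1 = 2; critical value at α = 0.1 is 4.605.
Since 8.696 > 4.605, we reject the null hypothesis — the data do not fit the 1:2:1 ratio.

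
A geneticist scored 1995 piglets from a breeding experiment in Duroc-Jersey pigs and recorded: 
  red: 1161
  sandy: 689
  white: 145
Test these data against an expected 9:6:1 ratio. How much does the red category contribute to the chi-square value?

The 9:6:1 ratio has 16 parts, so with N = 1995 the expected counts are:
  red: 1995 × 9/16 = 1122.1875
  sandy: 1995 × 6/16 = 748.125
  white: 1995 × 1/16 = 124.6875
Contribution of red: (1161 − 1122.1875)² / 1122.1875 = 1.3424

1.342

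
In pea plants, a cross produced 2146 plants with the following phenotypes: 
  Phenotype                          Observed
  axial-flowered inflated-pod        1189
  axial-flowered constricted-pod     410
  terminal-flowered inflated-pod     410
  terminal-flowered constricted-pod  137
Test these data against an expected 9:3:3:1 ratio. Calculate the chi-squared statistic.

0.623

Under the 9:3:3:1 hypothesis (Σ ratio = 16, N = 2146):
  axial-flowered inflated-pod: 2146 × 9/16 = 1207.125
  axial-flowered constricted-pod: 2146 × 3/16 = 402.375
  terminal-flowered inflated-pod: 2146 × 3/16 = 402.375
  terminal-flowered constricted-pod: 2146 × 1/16 = 134.125
χ² = Σ (O − E)² / E
  axial-flowered inflated-pod: (1189 − 1207.125)² / 1207.125 = 0.2721
  axial-flowered constricted-pod: (410 − 402.375)² / 402.375 = 0.1445
  terminal-flowered inflated-pod: (410 − 402.375)² / 402.375 = 0.1445
  terminal-flowered constricted-pod: (137 − 134.125)² / 134.125 = 0.0616
χ² = 0.2721 + 0.1445 + 0.1445 + 0.0616 = 0.6227 ≈ 0.623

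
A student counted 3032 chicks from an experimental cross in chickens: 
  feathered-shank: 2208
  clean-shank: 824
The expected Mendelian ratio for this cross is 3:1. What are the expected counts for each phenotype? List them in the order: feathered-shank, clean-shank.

The 3:1 ratio has 4 parts, so with N = 3032 the expected counts are:
  feathered-shank: 3032 × 3/4 = 2274
  clean-shank: 3032 × 1/4 = 758

2274, 758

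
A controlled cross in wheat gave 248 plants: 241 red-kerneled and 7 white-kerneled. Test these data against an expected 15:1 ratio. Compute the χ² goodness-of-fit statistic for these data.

4.972

Total ratio parts = 16. Expected numbers out of 248:
  red-kerneled: 248 × 15/16 = 232.5
  white-kerneled: 248 × 1/16 = 15.5
χ² = Σ (O − E)² / E
  red-kerneled: (241 − 232.5)² / 232.5 = 0.3108
  white-kerneled: (7 − 15.5)² / 15.5 = 4.6613
χ² = 0.3108 + 4.6613 = 4.9721 ≈ 4.972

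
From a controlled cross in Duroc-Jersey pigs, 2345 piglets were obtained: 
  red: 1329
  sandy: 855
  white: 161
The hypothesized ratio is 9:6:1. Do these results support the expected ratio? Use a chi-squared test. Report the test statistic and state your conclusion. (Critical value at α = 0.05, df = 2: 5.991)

Under the 9:6:1 hypothesis (Σ ratio = 16, N = 2345):
  red: 2345 × 9/16 = 1319.0625
  sandy: 2345 × 6/16 = 879.375
  white: 2345 × 1/16 = 146.5625
χ² = Σ (O − E)² / E
  red: (1329 − 1319.0625)² / 1319.0625 = 0.0749
  sandy: (855 − 879.375)² / 879.375 = 0.6756
  white: (161 − 146.5625)² / 146.5625 = 1.4222
χ² = 0.0749 + 0.6756 + 1.4222 = 2.1727 ≈ 2.173
Degrees of freedom = 3 − 1 = 2; critical value at α = 0.05 is 5.991.
Since 2.173 < 5.991, we fail to reject the null hypothesis — the data are consistent with the 9:6:1 ratio.

2.173; consistent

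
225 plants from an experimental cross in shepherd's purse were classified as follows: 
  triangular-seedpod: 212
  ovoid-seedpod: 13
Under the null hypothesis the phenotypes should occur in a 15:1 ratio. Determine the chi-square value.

0.086

Under the 15:1 hypothesis (Σ ratio = 16, N = 225):
  triangular-seedpod: 225 × 15/16 = 210.9375
  ovoid-seedpod: 225 × 1/16 = 14.0625
χ² = Σ (O − E)² / E
  triangular-seedpod: (212 − 210.9375)² / 210.9375 = 0.0054
  ovoid-seedpod: (13 − 14.0625)² / 14.0625 = 0.0803
χ² = 0.0054 + 0.0803 = 0.0857 ≈ 0.086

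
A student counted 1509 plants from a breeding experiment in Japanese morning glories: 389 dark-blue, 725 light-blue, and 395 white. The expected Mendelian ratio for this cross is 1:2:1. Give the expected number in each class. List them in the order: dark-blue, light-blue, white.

Total ratio parts = 4. Expected numbers out of 1509:
  dark-blue: 1509 × 1/4 = 377.25
  light-blue: 1509 × 2/4 = 754.5
  white: 1509 × 1/4 = 377.25

377.25, 754.5, 377.25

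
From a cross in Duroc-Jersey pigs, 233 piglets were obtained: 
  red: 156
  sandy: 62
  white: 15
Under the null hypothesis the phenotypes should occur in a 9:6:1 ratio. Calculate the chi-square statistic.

12.127

Expected counts for N = 233 under a 9:6:1 ratio (total parts = 16):
  red: 233 × 9/16 = 131.0625
  sandy: 233 × 6/16 = 87.375
  white: 233 × 1/16 = 14.5625
χ² = Σ (O − E)² / E
  red: (156 − 131.0625)² / 131.0625 = 4.7449
  sandy: (62 − 87.375)² / 87.375 = 7.3693
  white: (15 − 14.5625)² / 14.5625 = 0.0131
χ² = 4.7449 + 7.3693 + 0.0131 = 12.1273 ≈ 12.127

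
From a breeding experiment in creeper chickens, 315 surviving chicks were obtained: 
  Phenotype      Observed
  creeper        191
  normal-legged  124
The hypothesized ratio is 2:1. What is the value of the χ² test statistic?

Total ratio parts = 3. Expected numbers out of 315:
  creeper: 315 × 2/3 = 210
  normal-legged: 315 × 1/3 = 105
χ² = Σ (O − E)² / E
  creeper: (191 − 210)² / 210 = 1.7190
  normal-legged: (124 − 105)² / 105 = 3.4381
χ² = 1.7190 + 3.4381 = 5.1571 ≈ 5.157

5.157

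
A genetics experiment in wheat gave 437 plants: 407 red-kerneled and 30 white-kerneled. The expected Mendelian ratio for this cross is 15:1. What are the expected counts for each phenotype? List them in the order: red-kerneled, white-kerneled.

Under the 15:1 hypothesis (Σ ratio = 16, N = 437):
  red-kerneled: 437 × 15/16 = 409.6875
  white-kerneled: 437 × 1/16 = 27.3125

409.6875, 27.3125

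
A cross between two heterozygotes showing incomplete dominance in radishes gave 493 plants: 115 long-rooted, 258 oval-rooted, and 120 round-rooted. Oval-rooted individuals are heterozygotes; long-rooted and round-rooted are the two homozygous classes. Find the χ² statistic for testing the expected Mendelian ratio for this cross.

1.174

With incomplete dominance, a heterozygote × heterozygote cross gives a 1:2:1 phenotypic ratio.
Total ratio parts = 4. Expected numbers out of 493:
  long-rooted: 493 × 1/4 = 123.25
  oval-rooted: 493 × 2/4 = 246.5
  round-rooted: 493 × 1/4 = 123.25
χ² = Σ (O − E)² / E
  long-rooted: (115 − 123.25)² / 123.25 = 0.5522
  oval-rooted: (258 − 246.5)² / 246.5 = 0.5365
  round-rooted: (120 − 123.25)² / 123.25 = 0.0857
χ² = 0.5522 + 0.5365 + 0.0857 = 1.1744 ≈ 1.174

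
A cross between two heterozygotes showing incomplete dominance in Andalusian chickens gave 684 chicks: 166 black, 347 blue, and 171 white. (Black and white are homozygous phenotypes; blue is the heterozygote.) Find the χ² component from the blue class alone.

0.073

With incomplete dominance, a heterozygote × heterozygote cross gives a 1:2:1 phenotypic ratio.
Total ratio parts = 4. Expected numbers out of 684:
  black: 684 × 1/4 = 171
  blue: 684 × 2/4 = 342
  white: 684 × 1/4 = 171
Contribution of blue: (347 − 342)² / 342 = 0.0731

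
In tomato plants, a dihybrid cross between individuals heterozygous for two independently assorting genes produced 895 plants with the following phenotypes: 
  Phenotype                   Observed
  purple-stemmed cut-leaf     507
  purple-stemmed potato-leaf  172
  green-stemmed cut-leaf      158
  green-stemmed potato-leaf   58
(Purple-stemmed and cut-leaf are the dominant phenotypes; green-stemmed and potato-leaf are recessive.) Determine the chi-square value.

0.780

A dihybrid F₂ with independent assortment and complete dominance at both loci gives a 9:3:3:1 phenotypic ratio.
Total ratio parts = 16. Expected numbers out of 895:
  purple-stemmed cut-leaf: 895 × 9/16 = 503.4375
  purple-stemmed potato-leaf: 895 × 3/16 = 167.8125
  green-stemmed cut-leaf: 895 × 3/16 = 167.8125
  green-stemmed potato-leaf: 895 × 1/16 = 55.9375
χ² = Σ (O − E)² / E
  purple-stemmed cut-leaf: (507 − 503.4375)² / 503.4375 = 0.0252
  purple-stemmed potato-leaf: (172 − 167.8125)² / 167.8125 = 0.1045
  green-stemmed cut-leaf: (158 − 167.8125)² / 167.8125 = 0.5738
  green-stemmed potato-leaf: (58 − 55.9375)² / 55.9375 = 0.0760
χ² = 0.0252 + 0.1045 + 0.5738 + 0.0760 = 0.7795 ≈ 0.780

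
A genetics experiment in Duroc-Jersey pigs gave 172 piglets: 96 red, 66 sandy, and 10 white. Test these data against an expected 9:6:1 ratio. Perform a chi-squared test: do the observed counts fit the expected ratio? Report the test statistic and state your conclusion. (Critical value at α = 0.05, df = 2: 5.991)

0.093; consistent

Expected counts for N = 172 under a 9:6:1 ratio (total parts = 16):
  red: 172 × 9/16 = 96.75
  sandy: 172 × 6/16 = 64.5
  white: 172 × 1/16 = 10.75
χ² = Σ (O − E)² / E
  red: (96 − 96.75)² / 96.75 = 0.0058
  sandy: (66 − 64.5)² / 64.5 = 0.0349
  white: (10 − 10.75)² / 10.75 = 0.0523
χ² = 0.0058 + 0.0349 + 0.0523 = 0.093
Degrees of freedom = 3 − 1 = 2; critical value at α = 0.05 is 5.991.
Since 0.093 < 5.991, we fail to reject the null hypothesis — the data are consistent with the 9:6:1 ratio.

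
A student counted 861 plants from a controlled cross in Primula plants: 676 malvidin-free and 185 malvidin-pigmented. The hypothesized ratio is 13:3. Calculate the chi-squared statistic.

4.233

Under the 13:3 hypothesis (Σ ratio = 16, N = 861):
  malvidin-free: 861 × 13/16 = 699.5625
  malvidin-pigmented: 861 × 3/16 = 161.4375
χ² = Σ (O − E)² / E
  malvidin-free: (676 − 699.5625)² / 699.5625 = 0.7936
  malvidin-pigmented: (185 − 161.4375)² / 161.4375 = 3.4390
χ² = 0.7936 + 3.4390 = 4.2326 ≈ 4.233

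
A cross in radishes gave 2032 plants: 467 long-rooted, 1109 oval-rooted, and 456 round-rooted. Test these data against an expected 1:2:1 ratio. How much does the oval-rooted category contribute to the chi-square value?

8.513

Under the 1:2:1 hypothesis (Σ ratio = 4, N = 2032):
  long-rooted: 2032 × 1/4 = 508
  oval-rooted: 2032 × 2/4 = 1016
  round-rooted: 2032 × 1/4 = 508
Contribution of oval-rooted: (1109 − 1016)² / 1016 = 8.5128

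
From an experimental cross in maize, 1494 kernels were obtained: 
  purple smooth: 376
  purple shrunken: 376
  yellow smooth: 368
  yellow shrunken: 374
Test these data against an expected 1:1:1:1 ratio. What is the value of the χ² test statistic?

0.115

The 1:1:1:1 ratio has 4 parts, so with N = 1494 the expected counts are:
  purple smooth: 1494 × 1/4 = 373.5
  purple shrunken: 1494 × 1/4 = 373.5
  yellow smooth: 1494 × 1/4 = 373.5
  yellow shrunken: 1494 × 1/4 = 373.5
χ² = Σ (O − E)² / E
  purple smooth: (376 − 373.5)² / 373.5 = 0.0167
  purple shrunken: (376 − 373.5)² / 373.5 = 0.0167
  yellow smooth: (368 − 373.5)² / 373.5 = 0.0810
  yellow shrunken: (374 − 373.5)² / 373.5 = 0.0007
χ² = 0.0167 + 0.0167 + 0.0810 + 0.0007 = 0.1151 ≈ 0.115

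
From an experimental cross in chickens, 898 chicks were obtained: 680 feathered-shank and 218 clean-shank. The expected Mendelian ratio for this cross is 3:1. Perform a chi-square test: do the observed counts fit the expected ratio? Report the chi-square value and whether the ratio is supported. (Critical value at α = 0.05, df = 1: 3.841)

0.251; consistent

The 3:1 ratio has 4 parts, so with N = 898 the expected counts are:
  feathered-shank: 898 × 3/4 = 673.5
  clean-shank: 898 × 1/4 = 224.5
χ² = Σ (O − E)² / E
  feathered-shank: (680 − 673.5)² / 673.5 = 0.0627
  clean-shank: (218 − 224.5)² / 224.5 = 0.1882
χ² = 0.0627 + 0.1882 = 0.2509 ≈ 0.251
Degrees of freedom = 2 − 1 = 1; critical value at α = 0.05 is 3.841.
Since 0.251 < 3.841, we fail to reject the null hypothesis — the data are consistent with the 3:1 ratio.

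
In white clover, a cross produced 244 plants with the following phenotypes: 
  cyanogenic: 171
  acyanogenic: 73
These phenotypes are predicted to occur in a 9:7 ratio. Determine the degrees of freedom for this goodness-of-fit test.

1

A goodness-of-fit test with 2 phenotype classes has df = 2 − 1 = 1.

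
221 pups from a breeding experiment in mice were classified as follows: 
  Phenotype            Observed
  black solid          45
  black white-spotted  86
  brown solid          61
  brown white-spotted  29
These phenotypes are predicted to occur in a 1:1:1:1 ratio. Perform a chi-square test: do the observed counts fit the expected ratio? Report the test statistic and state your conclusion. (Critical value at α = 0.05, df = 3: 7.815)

Under the 1:1:1:1 hypothesis (Σ ratio = 4, N = 221):
  black solid: 221 × 1/4 = 55.25
  black white-spotted: 221 × 1/4 = 55.25
  brown solid: 221 × 1/4 = 55.25
  brown white-spotted: 221 × 1/4 = 55.25
χ² = Σ (O − E)² / E
  black solid: (45 − 55.25)² / 55.25 = 1.9016
  black white-spotted: (86 − 55.25)² / 55.25 = 17.1143
  brown solid: (61 − 55.25)² / 55.25 = 0.5984
  brown white-spotted: (29 − 55.25)² / 55.25 = 12.4717
χ² = 1.9016 + 17.1143 + 0.5984 + 12.4717 = 32.086
Degrees of freedom = 4 − 1 = 3; critical value at α = 0.05 is 7.815.
Since 32.086 > 7.815, we reject the null hypothesis — the data do not fit the 1:1:1:1 ratio.

32.086; not consistent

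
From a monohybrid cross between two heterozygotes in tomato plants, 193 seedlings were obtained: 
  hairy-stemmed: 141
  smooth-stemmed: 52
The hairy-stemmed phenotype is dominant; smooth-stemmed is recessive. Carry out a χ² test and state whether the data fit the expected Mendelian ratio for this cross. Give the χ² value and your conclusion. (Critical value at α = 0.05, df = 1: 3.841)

0.389; consistent

For a monohybrid cross between heterozygotes with complete dominance, the expected phenotypic ratio is 3:1.
The 3:1 ratio has 4 parts, so with N = 193 the expected counts are:
  hairy-stemmed: 193 × 3/4 = 144.75
  smooth-stemmed: 193 × 1/4 = 48.25
χ² = Σ (O − E)² / E
  hairy-stemmed: (141 − 144.75)² / 144.75 = 0.0972
  smooth-stemmed: (52 − 48.25)² / 48.25 = 0.2915
χ² = 0.0972 + 0.2915 = 0.3887 ≈ 0.389
Degrees of freedom = 2 − 1 = 1; critical value at α = 0.05 is 3.841.
Since 0.389 < 3.841, we fail to reject the null hypothesis — the data are consistent with the 3:1 ratio.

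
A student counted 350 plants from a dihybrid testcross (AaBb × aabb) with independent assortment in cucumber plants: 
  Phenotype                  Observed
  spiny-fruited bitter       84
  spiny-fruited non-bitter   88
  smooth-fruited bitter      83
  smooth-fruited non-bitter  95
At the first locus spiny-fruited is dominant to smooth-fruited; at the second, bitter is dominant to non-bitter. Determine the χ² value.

A dihybrid testcross with independent assortment gives a 1:1:1:1 ratio.
Total ratio parts = 4. Expected numbers out of 350:
  spiny-fruited bitter: 350 × 1/4 = 87.5
  spiny-fruited non-bitter: 350 × 1/4 = 87.5
  smooth-fruited bitter: 350 × 1/4 = 87.5
  smooth-fruited non-bitter: 350 × 1/4 = 87.5
χ² = Σ (O − E)² / E
  spiny-fruited bitter: (84 − 87.5)² / 87.5 = 0.1400
  spiny-fruited non-bitter: (88 − 87.5)² / 87.5 = 0.0029
  smooth-fruited bitter: (83 − 87.5)² / 87.5 = 0.2314
  smooth-fruited non-bitter: (95 − 87.5)² / 87.5 = 0.6429
χ² = 0.1400 + 0.0029 + 0.2314 + 0.6429 = 1.0172 ≈ 1.017

1.017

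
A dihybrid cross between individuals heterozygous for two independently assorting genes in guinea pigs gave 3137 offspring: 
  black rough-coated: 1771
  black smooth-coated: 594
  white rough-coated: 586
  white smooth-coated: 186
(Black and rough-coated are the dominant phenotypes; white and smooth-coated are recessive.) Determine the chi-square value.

A dihybrid F₂ with independent assortment and complete dominance at both loci gives a 9:3:3:1 phenotypic ratio.
The 9:3:3:1 ratio has 16 parts, so with N = 3137 the expected counts are:
  black rough-coated: 3137 × 9/16 = 1764.5625
  black smooth-coated: 3137 × 3/16 = 588.1875
  white rough-coated: 3137 × 3/16 = 588.1875
  white smooth-coated: 3137 × 1/16 = 196.0625
χ² = Σ (O − E)² / E
  black rough-coated: (1771 − 1764.5625)² / 1764.5625 = 0.0235
  black smooth-coated: (594 − 588.1875)² / 588.1875 = 0.0574
  white rough-coated: (586 − 588.1875)² / 588.1875 = 0.0081
  white smooth-coated: (186 − 196.0625)² / 196.0625 = 0.5164
χ² = 0.0235 + 0.0574 + 0.0081 + 0.5164 = 0.6054 ≈ 0.605

0.605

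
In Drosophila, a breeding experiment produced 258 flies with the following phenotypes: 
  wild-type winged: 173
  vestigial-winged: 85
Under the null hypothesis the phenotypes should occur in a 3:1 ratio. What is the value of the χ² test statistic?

Total ratio parts = 4. Expected numbers out of 258:
  wild-type winged: 258 × 3/4 = 193.5
  vestigial-winged: 258 × 1/4 = 64.5
χ² = Σ (O − E)² / E
  wild-type winged: (173 − 193.5)² / 193.5 = 2.1718
  vestigial-winged: (85 − 64.5)² / 64.5 = 6.5155
χ² = 2.1718 + 6.5155 = 8.6873 ≈ 8.687

8.687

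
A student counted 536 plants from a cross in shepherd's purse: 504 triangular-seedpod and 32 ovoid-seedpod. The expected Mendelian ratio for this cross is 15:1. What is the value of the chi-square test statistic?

0.072

The 15:1 ratio has 16 parts, so with N = 536 the expected counts are:
  triangular-seedpod: 536 × 15/16 = 502.5
  ovoid-seedpod: 536 × 1/16 = 33.5
χ² = Σ (O − E)² / E
  triangular-seedpod: (504 − 502.5)² / 502.5 = 0.0045
  ovoid-seedpod: (32 − 33.5)² / 33.5 = 0.0672
χ² = 0.0045 + 0.0672 = 0.0717 ≈ 0.072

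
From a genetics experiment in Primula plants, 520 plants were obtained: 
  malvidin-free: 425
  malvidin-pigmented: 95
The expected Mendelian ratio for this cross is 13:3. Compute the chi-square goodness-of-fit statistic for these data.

Under the 13:3 hypothesis (Σ ratio = 16, N = 520):
  malvidin-free: 520 × 13/16 = 422.5
  malvidin-pigmented: 520 × 3/16 = 97.5
χ² = Σ (O − E)² / E
  malvidin-free: (425 − 422.5)² / 422.5 = 0.0148
  malvidin-pigmented: (95 − 97.5)² / 97.5 = 0.0641
χ² = 0.0148 + 0.0641 = 0.0789 ≈ 0.079

0.079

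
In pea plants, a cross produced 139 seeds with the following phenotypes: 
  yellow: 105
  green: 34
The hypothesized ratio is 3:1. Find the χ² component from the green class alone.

The 3:1 ratio has 4 parts, so with N = 139 the expected counts are:
  yellow: 139 × 3/4 = 104.25
  green: 139 × 1/4 = 34.75
Contribution of green: (34 − 34.75)² / 34.75 = 0.0162

0.016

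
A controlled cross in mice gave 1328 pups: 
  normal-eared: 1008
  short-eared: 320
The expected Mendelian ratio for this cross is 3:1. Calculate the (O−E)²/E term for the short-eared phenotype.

0.434

Expected counts for N = 1328 under a 3:1 ratio (total parts = 4):
  normal-eared: 1328 × 3/4 = 996
  short-eared: 1328 × 1/4 = 332
Contribution of short-eared: (320 − 332)² / 332 = 0.4337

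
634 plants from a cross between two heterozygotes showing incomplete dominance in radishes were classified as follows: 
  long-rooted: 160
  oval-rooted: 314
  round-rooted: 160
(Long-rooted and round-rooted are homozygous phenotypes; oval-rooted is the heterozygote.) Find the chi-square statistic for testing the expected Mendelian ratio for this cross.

With incomplete dominance, a heterozygote × heterozygote cross gives a 1:2:1 phenotypic ratio.
Under the 1:2:1 hypothesis (Σ ratio = 4, N = 634):
  long-rooted: 634 × 1/4 = 158.5
  oval-rooted: 634 × 2/4 = 317
  round-rooted: 634 × 1/4 = 158.5
χ² = Σ (O − E)² / E
  long-rooted: (160 − 158.5)² / 158.5 = 0.0142
  oval-rooted: (314 − 317)² / 317 = 0.0284
  round-rooted: (160 − 158.5)² / 158.5 = 0.0142
χ² = 0.0142 + 0.0284 + 0.0142 = 0.0568 ≈ 0.057

0.057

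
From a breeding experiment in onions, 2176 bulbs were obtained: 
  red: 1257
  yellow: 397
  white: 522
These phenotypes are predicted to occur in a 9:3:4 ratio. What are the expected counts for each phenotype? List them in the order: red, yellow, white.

1224, 408, 544

Expected counts for N = 2176 under a 9:3:4 ratio (total parts = 16):
  red: 2176 × 9/16 = 1224
  yellow: 2176 × 3/16 = 408
  white: 2176 × 4/16 = 544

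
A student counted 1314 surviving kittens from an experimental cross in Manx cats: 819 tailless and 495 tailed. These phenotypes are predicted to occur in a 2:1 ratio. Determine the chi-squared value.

Under the 2:1 hypothesis (Σ ratio = 3, N = 1314):
  tailless: 1314 × 2/3 = 876
  tailed: 1314 × 1/3 = 438
χ² = Σ (O − E)² / E
  tailless: (819 − 876)² / 876 = 3.7089
  tailed: (495 − 438)² / 438 = 7.4178
χ² = 3.7089 + 7.4178 = 11.1267 ≈ 11.127

11.127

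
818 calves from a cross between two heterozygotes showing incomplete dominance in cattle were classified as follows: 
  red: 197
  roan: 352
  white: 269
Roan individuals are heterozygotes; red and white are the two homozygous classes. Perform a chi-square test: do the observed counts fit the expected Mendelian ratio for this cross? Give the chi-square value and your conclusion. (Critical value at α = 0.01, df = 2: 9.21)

With incomplete dominance, a heterozygote × heterozygote cross gives a 1:2:1 phenotypic ratio.
Total ratio parts = 4. Expected numbers out of 818:
  red: 818 × 1/4 = 204.5
  roan: 818 × 2/4 = 409
  white: 818 × 1/4 = 204.5
χ² = Σ (O − E)² / E
  red: (197 − 204.5)² / 204.5 = 0.2751
  roan: (352 − 409)² / 409 = 7.9438
  white: (269 − 204.5)² / 204.5 = 20.3435
χ² = 0.2751 + 7.9438 + 20.3435 = 28.5624 ≈ 28.562
Degrees of freedom = 3 − 1 = 2; critical value at α = 0.01 is 9.21.
Since 28.562 > 9.21, we reject the null hypothesis — the data do not fit the 1:2:1 ratio.

28.562; not consistent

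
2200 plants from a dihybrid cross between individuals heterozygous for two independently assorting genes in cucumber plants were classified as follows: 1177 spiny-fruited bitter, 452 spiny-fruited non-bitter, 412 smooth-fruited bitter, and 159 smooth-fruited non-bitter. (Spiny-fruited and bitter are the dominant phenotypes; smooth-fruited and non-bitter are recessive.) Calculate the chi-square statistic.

A dihybrid F₂ with independent assortment and complete dominance at both loci gives a 9:3:3:1 phenotypic ratio.
Under the 9:3:3:1 hypothesis (Σ ratio = 16, N = 2200):
  spiny-fruited bitter: 2200 × 9/16 = 1237.5
  spiny-fruited non-bitter: 2200 × 3/16 = 412.5
  smooth-fruited bitter: 2200 × 3/16 = 412.5
  smooth-fruited non-bitter: 2200 × 1/16 = 137.5
χ² = Σ (O − E)² / E
  spiny-fruited bitter: (1177 − 1237.5)² / 1237.5 = 2.9578
  spiny-fruited non-bitter: (452 − 412.5)² / 412.5 = 3.7824
  smooth-fruited bitter: (412 − 412.5)² / 412.5 = 0.0006
  smooth-fruited non-bitter: (159 − 137.5)² / 137.5 = 3.3618
χ² = 2.9578 + 3.7824 + 0.0006 + 3.3618 = 10.1026 ≈ 10.103

10.103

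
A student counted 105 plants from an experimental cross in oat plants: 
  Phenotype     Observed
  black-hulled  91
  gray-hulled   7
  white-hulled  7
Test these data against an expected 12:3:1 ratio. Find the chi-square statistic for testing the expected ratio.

10.111

The 12:3:1 ratio has 16 parts, so with N = 105 the expected counts are:
  black-hulled: 105 × 12/16 = 78.75
  gray-hulled: 105 × 3/16 = 19.6875
  white-hulled: 105 × 1/16 = 6.5625
χ² = Σ (O − E)² / E
  black-hulled: (91 − 78.75)² / 78.75 = 1.9056
  gray-hulled: (7 − 19.6875)² / 19.6875 = 8.1764
  white-hulled: (7 − 6.5625)² / 6.5625 = 0.0292
χ² = 1.9056 + 8.1764 + 0.0292 = 10.1112 ≈ 10.111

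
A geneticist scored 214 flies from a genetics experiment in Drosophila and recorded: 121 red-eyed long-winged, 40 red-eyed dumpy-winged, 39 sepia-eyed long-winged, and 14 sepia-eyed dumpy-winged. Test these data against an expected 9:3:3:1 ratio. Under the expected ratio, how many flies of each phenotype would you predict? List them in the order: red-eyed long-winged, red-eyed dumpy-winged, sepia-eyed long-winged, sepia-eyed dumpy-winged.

The 9:3:3:1 ratio has 16 parts, so with N = 214 the expected counts are:
  red-eyed long-winged: 214 × 9/16 = 120.375
  red-eyed dumpy-winged: 214 × 3/16 = 40.125
  sepia-eyed long-winged: 214 × 3/16 = 40.125
  sepia-eyed dumpy-winged: 214 × 1/16 = 13.375

120.375, 40.125, 40.125, 13.375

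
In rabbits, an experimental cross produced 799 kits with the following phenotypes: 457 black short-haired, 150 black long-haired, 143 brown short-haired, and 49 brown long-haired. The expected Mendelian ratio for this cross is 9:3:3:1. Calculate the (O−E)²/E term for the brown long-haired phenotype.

0.018

Expected counts for N = 799 under a 9:3:3:1 ratio (total parts = 16):
  black short-haired: 799 × 9/16 = 449.4375
  black long-haired: 799 × 3/16 = 149.8125
  brown short-haired: 799 × 3/16 = 149.8125
  brown long-haired: 799 × 1/16 = 49.9375
Contribution of brown long-haired: (49 − 49.9375)² / 49.9375 = 0.0176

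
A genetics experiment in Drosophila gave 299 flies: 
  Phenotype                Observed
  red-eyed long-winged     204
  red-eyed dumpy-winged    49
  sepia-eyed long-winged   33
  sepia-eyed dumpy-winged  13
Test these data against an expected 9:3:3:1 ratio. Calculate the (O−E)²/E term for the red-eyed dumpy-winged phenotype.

0.890

The 9:3:3:1 ratio has 16 parts, so with N = 299 the expected counts are:
  red-eyed long-winged: 299 × 9/16 = 168.1875
  red-eyed dumpy-winged: 299 × 3/16 = 56.0625
  sepia-eyed long-winged: 299 × 3/16 = 56.0625
  sepia-eyed dumpy-winged: 299 × 1/16 = 18.6875
Contribution of red-eyed dumpy-winged: (49 − 56.0625)² / 56.0625 = 0.8897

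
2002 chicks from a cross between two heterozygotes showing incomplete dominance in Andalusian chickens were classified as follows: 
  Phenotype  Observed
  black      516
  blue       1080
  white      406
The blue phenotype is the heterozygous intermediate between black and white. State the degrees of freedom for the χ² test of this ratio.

2

With incomplete dominance, a heterozygote × heterozygote cross gives a 1:2:1 phenotypic ratio.
A goodness-of-fit test with 3 phenotype classes has df = 3 − 1 = 2.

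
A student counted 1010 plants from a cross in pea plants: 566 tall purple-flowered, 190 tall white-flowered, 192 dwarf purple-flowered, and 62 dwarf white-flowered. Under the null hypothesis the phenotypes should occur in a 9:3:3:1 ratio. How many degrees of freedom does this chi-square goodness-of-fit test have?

3

A goodness-of-fit test with 4 phenotype classes has df = 4 − 1 = 3.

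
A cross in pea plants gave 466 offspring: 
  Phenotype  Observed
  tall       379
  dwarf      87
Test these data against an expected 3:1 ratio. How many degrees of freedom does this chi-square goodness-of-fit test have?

A goodness-of-fit test with 2 phenotype classes has df = 2 − 1 = 1.

1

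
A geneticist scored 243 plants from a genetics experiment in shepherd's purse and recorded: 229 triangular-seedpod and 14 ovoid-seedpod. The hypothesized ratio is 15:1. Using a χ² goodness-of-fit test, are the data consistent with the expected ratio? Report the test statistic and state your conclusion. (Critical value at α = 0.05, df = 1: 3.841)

Under the 15:1 hypothesis (Σ ratio = 16, N = 243):
  triangular-seedpod: 243 × 15/16 = 227.8125
  ovoid-seedpod: 243 × 1/16 = 15.1875
χ² = Σ (O − E)² / E
  triangular-seedpod: (229 − 227.8125)² / 227.8125 = 0.0062
  ovoid-seedpod: (14 − 15.1875)² / 15.1875 = 0.0928
χ² = 0.0062 + 0.0928 = 0.099
Degrees of freedom = 2 − 1 = 1; critical value at α = 0.05 is 3.841.
Since 0.099 < 3.841, we fail to reject the null hypothesis — the data are consistent with the 15:1 ratio.

0.099; consistent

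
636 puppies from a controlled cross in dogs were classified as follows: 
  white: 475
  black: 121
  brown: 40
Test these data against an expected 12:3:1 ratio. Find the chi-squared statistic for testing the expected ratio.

Expected counts for N = 636 under a 12:3:1 ratio (total parts = 16):
  white: 636 × 12/16 = 477
  black: 636 × 3/16 = 119.25
  brown: 636 × 1/16 = 39.75
χ² = Σ (O − E)² / E
  white: (475 − 477)² / 477 = 0.0084
  black: (121 − 119.25)² / 119.25 = 0.0257
  brown: (40 − 39.75)² / 39.75 = 0.0016
χ² = 0.0084 + 0.0257 + 0.0016 = 0.0357 ≈ 0.036

0.036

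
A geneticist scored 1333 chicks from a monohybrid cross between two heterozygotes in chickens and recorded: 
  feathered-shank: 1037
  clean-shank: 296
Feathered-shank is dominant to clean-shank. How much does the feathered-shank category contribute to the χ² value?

1.388

For a monohybrid cross between heterozygotes with complete dominance, the expected phenotypic ratio is 3:1.
Under the 3:1 hypothesis (Σ ratio = 4, N = 1333):
  feathered-shank: 1333 × 3/4 = 999.75
  clean-shank: 1333 × 1/4 = 333.25
Contribution of feathered-shank: (1037 − 999.75)² / 999.75 = 1.3879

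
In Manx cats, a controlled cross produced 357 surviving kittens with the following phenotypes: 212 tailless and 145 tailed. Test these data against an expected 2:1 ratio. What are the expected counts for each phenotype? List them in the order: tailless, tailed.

Under the 2:1 hypothesis (Σ ratio = 3, N = 357):
  tailless: 357 × 2/3 = 238
  tailed: 357 × 1/3 = 119

238, 119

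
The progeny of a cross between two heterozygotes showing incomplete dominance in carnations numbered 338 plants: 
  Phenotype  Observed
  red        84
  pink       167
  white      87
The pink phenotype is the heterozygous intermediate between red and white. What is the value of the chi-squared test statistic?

0.101

With incomplete dominance, a heterozygote × heterozygote cross gives a 1:2:1 phenotypic ratio.
Under the 1:2:1 hypothesis (Σ ratio = 4, N = 338):
  red: 338 × 1/4 = 84.5
  pink: 338 × 2/4 = 169
  white: 338 × 1/4 = 84.5
χ² = Σ (O − E)² / E
  red: (84 − 84.5)² / 84.5 = 0.0030
  pink: (167 − 169)² / 169 = 0.0237
  white: (87 − 84.5)² / 84.5 = 0.0740
χ² = 0.0030 + 0.0237 + 0.0740 = 0.1007 ≈ 0.101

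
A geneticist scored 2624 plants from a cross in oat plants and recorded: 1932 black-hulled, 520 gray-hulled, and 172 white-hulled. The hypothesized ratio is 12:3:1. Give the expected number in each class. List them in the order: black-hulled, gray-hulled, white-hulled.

1968, 492, 164

Total ratio parts = 16. Expected numbers out of 2624:
  black-hulled: 2624 × 12/16 = 1968
  gray-hulled: 2624 × 3/16 = 492
  white-hulled: 2624 × 1/16 = 164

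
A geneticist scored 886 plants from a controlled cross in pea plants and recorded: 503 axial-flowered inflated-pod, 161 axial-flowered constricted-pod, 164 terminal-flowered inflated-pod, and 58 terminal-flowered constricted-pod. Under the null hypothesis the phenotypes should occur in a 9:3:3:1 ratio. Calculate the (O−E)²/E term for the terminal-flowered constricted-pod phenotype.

Under the 9:3:3:1 hypothesis (Σ ratio = 16, N = 886):
  axial-flowered inflated-pod: 886 × 9/16 = 498.375
  axial-flowered constricted-pod: 886 × 3/16 = 166.125
  terminal-flowered inflated-pod: 886 × 3/16 = 166.125
  terminal-flowered constricted-pod: 886 × 1/16 = 55.375
Contribution of terminal-flowered constricted-pod: (58 − 55.375)² / 55.375 = 0.1244

0.124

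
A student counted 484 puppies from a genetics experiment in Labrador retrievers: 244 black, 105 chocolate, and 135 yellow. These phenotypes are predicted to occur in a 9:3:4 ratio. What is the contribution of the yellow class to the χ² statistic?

1.620

Expected counts for N = 484 under a 9:3:4 ratio (total parts = 16):
  black: 484 × 9/16 = 272.25
  chocolate: 484 × 3/16 = 90.75
  yellow: 484 × 4/16 = 121
Contribution of yellow: (135 − 121)² / 121 = 1.6198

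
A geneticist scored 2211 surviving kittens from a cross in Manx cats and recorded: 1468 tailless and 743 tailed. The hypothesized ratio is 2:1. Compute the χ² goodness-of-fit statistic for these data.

Expected counts for N = 2211 under a 2:1 ratio (total parts = 3):
  tailless: 2211 × 2/3 = 1474
  tailed: 2211 × 1/3 = 737
χ² = Σ (O − E)² / E
  tailless: (1468 − 1474)² / 1474 = 0.0244
  tailed: (743 − 737)² / 737 = 0.0488
χ² = 0.0244 + 0.0488 = 0.0732 ≈ 0.073

0.073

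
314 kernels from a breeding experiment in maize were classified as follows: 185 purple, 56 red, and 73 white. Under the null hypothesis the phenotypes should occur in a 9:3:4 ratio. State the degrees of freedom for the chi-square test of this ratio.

2

A goodness-of-fit test with 3 phenotype classes has df = 3 − 1 = 2.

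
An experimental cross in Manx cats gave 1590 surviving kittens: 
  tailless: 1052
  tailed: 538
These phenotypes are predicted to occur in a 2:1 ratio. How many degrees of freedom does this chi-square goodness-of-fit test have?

A goodness-of-fit test with 2 phenotype classes has df = 2 − 1 = 1.

1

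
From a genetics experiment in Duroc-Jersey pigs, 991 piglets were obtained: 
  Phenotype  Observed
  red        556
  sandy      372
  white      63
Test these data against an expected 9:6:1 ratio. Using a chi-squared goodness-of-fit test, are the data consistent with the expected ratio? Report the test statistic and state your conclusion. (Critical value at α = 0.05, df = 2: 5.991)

Expected counts for N = 991 under a 9:6:1 ratio (total parts = 16):
  red: 991 × 9/16 = 557.4375
  sandy: 991 × 6/16 = 371.625
  white: 991 × 1/16 = 61.9375
χ² = Σ (O − E)² / E
  red: (556 − 557.4375)² / 557.4375 = 0.0037
  sandy: (372 − 371.625)² / 371.625 = 0.0004
  white: (63 − 61.9375)² / 61.9375 = 0.0182
χ² = 0.0037 + 0.0004 + 0.0182 = 0.0223 ≈ 0.022
Degrees of freedom = 3 − 1 = 2; critical value at α = 0.05 is 5.991.
Since 0.022 < 5.991, we fail to reject the null hypothesis — the data are consistent with the 9:6:1 ratio.

0.022; consistent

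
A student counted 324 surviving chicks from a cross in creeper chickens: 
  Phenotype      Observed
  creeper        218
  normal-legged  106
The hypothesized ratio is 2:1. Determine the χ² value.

Expected counts for N = 324 under a 2:1 ratio (total parts = 3):
  creeper: 324 × 2/3 = 216
  normal-legged: 324 × 1/3 = 108
χ² = Σ (O − E)² / E
  creeper: (218 − 216)² / 216 = 0.0185
  normal-legged: (106 − 108)² / 108 = 0.0370
χ² = 0.0185 + 0.0370 = 0.0555 ≈ 0.056

0.056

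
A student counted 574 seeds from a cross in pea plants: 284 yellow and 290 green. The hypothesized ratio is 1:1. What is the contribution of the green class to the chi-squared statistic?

Expected counts for N = 574 under a 1:1 ratio (total parts = 2):
  yellow: 574 × 1/2 = 287
  green: 574 × 1/2 = 287
Contribution of green: (290 − 287)² / 287 = 0.0314

0.031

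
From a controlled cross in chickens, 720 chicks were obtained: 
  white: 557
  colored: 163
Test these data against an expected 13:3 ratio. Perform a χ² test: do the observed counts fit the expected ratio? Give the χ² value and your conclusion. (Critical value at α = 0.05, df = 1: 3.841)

The 13:3 ratio has 16 parts, so with N = 720 the expected counts are:
  white: 720 × 13/16 = 585
  colored: 720 × 3/16 = 135
χ² = Σ (O − E)² / E
  white: (557 − 585)² / 585 = 1.3402
  colored: (163 − 135)² / 135 = 5.8074
χ² = 1.3402 + 5.8074 = 7.1476 ≈ 7.148
Degrees of freedom = 2 − 1 = 1; critical value at α = 0.05 is 3.841.
Since 7.148 > 3.841, we reject the null hypothesis — the data do not fit the 13:3 ratio.

7.148; not consistent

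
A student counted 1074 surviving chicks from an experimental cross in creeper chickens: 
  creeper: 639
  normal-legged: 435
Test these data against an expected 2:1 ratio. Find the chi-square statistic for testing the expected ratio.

Total ratio parts = 3. Expected numbers out of 1074:
  creeper: 1074 × 2/3 = 716
  normal-legged: 1074 × 1/3 = 358
χ² = Σ (O − E)² / E
  creeper: (639 − 716)² / 716 = 8.2807
  normal-legged: (435 − 358)² / 358 = 16.5615
χ² = 8.2807 + 16.5615 = 24.8422 ≈ 24.842

24.842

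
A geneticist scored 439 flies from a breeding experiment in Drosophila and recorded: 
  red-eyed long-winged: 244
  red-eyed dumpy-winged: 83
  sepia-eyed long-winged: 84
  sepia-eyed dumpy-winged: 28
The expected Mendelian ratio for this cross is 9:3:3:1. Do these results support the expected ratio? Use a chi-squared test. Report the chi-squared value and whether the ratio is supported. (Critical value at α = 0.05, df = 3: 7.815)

The 9:3:3:1 ratio has 16 parts, so with N = 439 the expected counts are:
  red-eyed long-winged: 439 × 9/16 = 246.9375
  red-eyed dumpy-winged: 439 × 3/16 = 82.3125
  sepia-eyed long-winged: 439 × 3/16 = 82.3125
  sepia-eyed dumpy-winged: 439 × 1/16 = 27.4375
χ² = Σ (O − E)² / E
  red-eyed long-winged: (244 − 246.9375)² / 246.9375 = 0.0349
  red-eyed dumpy-winged: (83 − 82.3125)² / 82.3125 = 0.0057
  sepia-eyed long-winged: (84 − 82.3125)² / 82.3125 = 0.0346
  sepia-eyed dumpy-winged: (28 − 27.4375)² / 27.4375 = 0.0115
χ² = 0.0349 + 0.0057 + 0.0346 + 0.0115 = 0.0867 ≈ 0.087
Degrees of freedom = 4 − 1 = 3; critical value at α = 0.05 is 7.815.
Since 0.087 < 7.815, we fail to reject the null hypothesis — the data are consistent with the 9:3:3:1 ratio.

0.087; consistent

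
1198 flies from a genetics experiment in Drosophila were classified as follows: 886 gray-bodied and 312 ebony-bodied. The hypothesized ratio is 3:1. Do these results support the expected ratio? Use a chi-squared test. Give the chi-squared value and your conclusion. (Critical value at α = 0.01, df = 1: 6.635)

0.696; consistent

Total ratio parts = 4. Expected numbers out of 1198:
  gray-bodied: 1198 × 3/4 = 898.5
  ebony-bodied: 1198 × 1/4 = 299.5
χ² = Σ (O − E)² / E
  gray-bodied: (886 − 898.5)² / 898.5 = 0.1739
  ebony-bodied: (312 − 299.5)² / 299.5 = 0.5217
χ² = 0.1739 + 0.5217 = 0.6956 ≈ 0.696
Degrees of freedom = 2 − 1 = 1; critical value at α = 0.01 is 6.635.
Since 0.696 < 6.635, we fail to reject the null hypothesis — the data are consistent with the 3:1 ratio.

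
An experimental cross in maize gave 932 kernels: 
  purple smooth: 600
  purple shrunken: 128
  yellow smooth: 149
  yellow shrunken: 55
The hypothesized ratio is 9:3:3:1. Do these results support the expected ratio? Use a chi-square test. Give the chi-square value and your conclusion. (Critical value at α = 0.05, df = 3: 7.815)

Expected counts for N = 932 under a 9:3:3:1 ratio (total parts = 16):
  purple smooth: 932 × 9/16 = 524.25
  purple shrunken: 932 × 3/16 = 174.75
  yellow smooth: 932 × 3/16 = 174.75
  yellow shrunken: 932 × 1/16 = 58.25
χ² = Σ (O − E)² / E
  purple smooth: (600 − 524.25)² / 524.25 = 10.9453
  purple shrunken: (128 − 174.75)² / 174.75 = 12.5068
  yellow smooth: (149 − 174.75)² / 174.75 = 3.7943
  yellow shrunken: (55 − 58.25)² / 58.25 = 0.1813
χ² = 10.9453 + 12.5068 + 3.7943 + 0.1813 = 27.4277 ≈ 27.428
Degrees of freedom = 4 − 1 = 3; critical value at α = 0.05 is 7.815.
Since 27.428 > 7.815, we reject the null hypothesis — the data do not fit the 9:3:3:1 ratio.

27.428; not consistent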